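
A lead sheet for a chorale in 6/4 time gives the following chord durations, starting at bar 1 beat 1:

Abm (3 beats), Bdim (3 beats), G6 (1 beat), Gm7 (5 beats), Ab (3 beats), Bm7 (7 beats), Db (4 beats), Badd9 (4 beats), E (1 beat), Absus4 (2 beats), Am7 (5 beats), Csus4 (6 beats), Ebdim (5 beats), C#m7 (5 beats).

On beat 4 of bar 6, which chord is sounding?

Am7

Beat 4 of bar 6 is beat (6−1)×6 + 4 = 34 overall.
Running totals: Abm ends at 3, Bdim ends at 6, G6 ends at 7, Gm7 ends at 12, Ab ends at 15, Bm7 ends at 22, Db ends at 26, Badd9 ends at 30, E ends at 31, Absus4 ends at 33, Am7 ends at 38.
Beat 34 falls within Am7.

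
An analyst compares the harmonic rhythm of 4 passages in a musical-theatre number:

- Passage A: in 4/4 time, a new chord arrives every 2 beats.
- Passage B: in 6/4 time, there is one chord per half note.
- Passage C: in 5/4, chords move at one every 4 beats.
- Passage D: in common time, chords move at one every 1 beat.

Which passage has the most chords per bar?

A: each chord is 2 beats in 4/4, so 2 per bar.
B: each chord is 2 beats in 6/4, so 3 per bar.
C: each chord is 4 beats in 5/4, so 1.25 per bar.
D: each chord is 1 beat in 4/4, so 4 per bar.
Fastest is D at 4 chords/bar.

Passage D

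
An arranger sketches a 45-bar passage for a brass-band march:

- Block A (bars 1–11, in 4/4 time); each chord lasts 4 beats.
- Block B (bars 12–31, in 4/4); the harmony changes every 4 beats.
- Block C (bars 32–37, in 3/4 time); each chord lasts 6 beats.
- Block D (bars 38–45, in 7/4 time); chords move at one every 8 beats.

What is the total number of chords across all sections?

A has 44 beats and chords last 4 each, so 11 chords.
B has 80 beats and chords last 4 each, so 20 chords.
C has 18 beats and chords last 6 each, so 3 chords.
D has 56 beats and chords last 8 each, so 7 chords.
Total: 11 + 20 + 3 + 7 = 41.

41 chords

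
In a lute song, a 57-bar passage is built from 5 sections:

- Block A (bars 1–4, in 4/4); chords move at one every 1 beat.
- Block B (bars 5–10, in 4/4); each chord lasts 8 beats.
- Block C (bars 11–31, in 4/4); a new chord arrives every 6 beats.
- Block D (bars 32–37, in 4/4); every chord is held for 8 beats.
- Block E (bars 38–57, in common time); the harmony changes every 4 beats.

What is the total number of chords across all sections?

56 chords

A: 4 bars × 4 beats = 16 beats; 1 beat/chord → 16 chords.
B: 6 bars × 4 beats = 24 beats; 8 beats/chord → 3 chords.
C: 21 bars × 4 beats = 84 beats; 6 beats/chord → 14 chords.
D: 6 bars × 4 beats = 24 beats; 8 beats/chord → 3 chords.
E: 20 bars × 4 beats = 80 beats; 4 beats/chord → 20 chords.
Total: 16 + 3 + 14 + 3 + 20 = 56.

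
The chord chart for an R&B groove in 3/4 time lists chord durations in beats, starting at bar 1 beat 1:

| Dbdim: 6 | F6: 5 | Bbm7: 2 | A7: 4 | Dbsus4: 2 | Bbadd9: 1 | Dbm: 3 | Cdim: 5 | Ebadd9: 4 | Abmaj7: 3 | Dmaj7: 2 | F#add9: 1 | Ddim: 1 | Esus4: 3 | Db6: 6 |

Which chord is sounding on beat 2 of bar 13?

Beat 2 of bar 13 is beat (13−1)×3 + 2 = 38 overall.
Running totals: Dbdim ends at 6, F6 ends at 11, Bbm7 ends at 13, A7 ends at 17, Dbsus4 ends at 19, Bbadd9 ends at 20, Dbm ends at 23, Cdim ends at 28, Ebadd9 ends at 32, Abmaj7 ends at 35, Dmaj7 ends at 37, F#add9 ends at 38.
Beat 38 falls within F#add9.

F#add9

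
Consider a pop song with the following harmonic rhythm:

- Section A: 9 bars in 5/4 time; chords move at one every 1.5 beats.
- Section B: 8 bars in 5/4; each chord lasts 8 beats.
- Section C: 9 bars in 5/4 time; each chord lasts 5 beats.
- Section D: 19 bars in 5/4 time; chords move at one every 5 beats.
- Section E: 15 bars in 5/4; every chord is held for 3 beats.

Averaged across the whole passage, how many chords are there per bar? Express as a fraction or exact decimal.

22/15 chords per bar

A: 9 bars of 5 beats is 45 beats; at 1.5 beats each that's 30 chords.
B: 8 bars of 5 beats is 40 beats; at 8 beats each that's 5 chords.
C: 9 bars of 5 beats is 45 beats; at 5 beats each that's 9 chords.
D: 19 bars of 5 beats is 95 beats; at 5 beats each that's 19 chords.
E: 15 bars of 5 beats is 75 beats; at 3 beats each that's 25 chords.
Overall: 88 chords over 60 bars → 88/60 = 22/15 chords per bar.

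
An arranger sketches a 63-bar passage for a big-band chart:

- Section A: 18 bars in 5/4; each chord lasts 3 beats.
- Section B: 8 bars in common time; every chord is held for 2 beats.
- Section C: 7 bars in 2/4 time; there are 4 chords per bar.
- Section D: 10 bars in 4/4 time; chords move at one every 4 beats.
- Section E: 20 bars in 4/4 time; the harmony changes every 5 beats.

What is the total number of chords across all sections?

A: 18·5 = 90 beats, 90/3 = 30 chords.
B: 8·4 = 32 beats, 32/2 = 16 chords.
C: 7·2 = 14 beats, 14/0.5 = 28 chords.
D: 10·4 = 40 beats, 40/4 = 10 chords.
E: 20·4 = 80 beats, 80/5 = 16 chords.
Total: 30 + 16 + 28 + 10 + 16 = 100.

100 chords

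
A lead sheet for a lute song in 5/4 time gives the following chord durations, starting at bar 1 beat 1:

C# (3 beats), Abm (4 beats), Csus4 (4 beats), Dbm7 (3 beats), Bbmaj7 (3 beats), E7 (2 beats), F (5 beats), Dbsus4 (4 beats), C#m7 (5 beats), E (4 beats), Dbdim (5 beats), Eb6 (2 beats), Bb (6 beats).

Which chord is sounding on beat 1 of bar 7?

Beat 1 of bar 7 is beat (7−1)×5 + 1 = 31 overall.
Running totals: C# ends at 3, Abm ends at 7, Csus4 ends at 11, Dbm7 ends at 14, Bbmaj7 ends at 17, E7 ends at 19, F ends at 24, Dbsus4 ends at 28, C#m7 ends at 33.
Beat 31 falls within C#m7.

C#m7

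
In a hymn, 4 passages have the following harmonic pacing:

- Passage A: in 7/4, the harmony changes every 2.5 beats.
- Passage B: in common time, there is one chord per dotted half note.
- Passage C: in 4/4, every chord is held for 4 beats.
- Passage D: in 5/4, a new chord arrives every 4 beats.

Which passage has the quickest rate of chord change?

A: 7/2.5 = 2.8 chords/bar.
B: 4/3 = 4/3 chords/bar.
C: 4/4 = 1 chord/bar.
D: 5/4 = 1.25 chords/bar.
Fastest is A at 2.8 chords/bar.

Passage A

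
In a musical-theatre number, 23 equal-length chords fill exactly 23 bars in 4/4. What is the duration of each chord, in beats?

23 bars × 4 beats/bar = 92 beats total.
92 beats ÷ 23 chords = 4 beats per chord.
(That is a whole note.)

4 beats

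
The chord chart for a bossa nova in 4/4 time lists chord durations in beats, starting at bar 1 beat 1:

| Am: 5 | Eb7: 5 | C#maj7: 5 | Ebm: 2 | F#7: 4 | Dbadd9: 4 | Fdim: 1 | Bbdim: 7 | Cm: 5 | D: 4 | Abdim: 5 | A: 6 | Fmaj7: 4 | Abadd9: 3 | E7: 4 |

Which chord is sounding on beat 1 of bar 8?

Bbdim

Beat 1 of bar 8 is beat (8−1)×4 + 1 = 29 overall.
Running totals: Am ends at 5, Eb7 ends at 10, C#maj7 ends at 15, Ebm ends at 17, F#7 ends at 21, Dbadd9 ends at 25, Fdim ends at 26, Bbdim ends at 33.
Beat 29 falls within Bbdim.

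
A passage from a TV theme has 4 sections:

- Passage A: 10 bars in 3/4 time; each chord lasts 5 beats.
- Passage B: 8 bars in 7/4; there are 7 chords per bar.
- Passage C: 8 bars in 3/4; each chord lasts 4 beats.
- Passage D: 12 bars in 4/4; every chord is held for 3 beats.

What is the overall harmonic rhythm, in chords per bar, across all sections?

A: 10 bars of 3 beats is 30 beats; at 5 beats each that's 6 chords.
B: 8 bars of 7 beats is 56 beats; at 1 beat each that's 56 chords.
C: 8 bars of 3 beats is 24 beats; at 4 beats each that's 6 chords.
D: 12 bars of 4 beats is 48 beats; at 3 beats each that's 16 chords.
Overall: 84 chords over 38 bars → 84/38 = 42/19 chords per bar.

42/19 chords per bar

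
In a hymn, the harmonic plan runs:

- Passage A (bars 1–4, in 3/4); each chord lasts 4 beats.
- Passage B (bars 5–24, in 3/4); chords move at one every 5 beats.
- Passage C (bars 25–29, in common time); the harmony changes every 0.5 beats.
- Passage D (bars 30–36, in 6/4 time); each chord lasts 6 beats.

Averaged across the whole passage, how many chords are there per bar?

31/18 chords per bar

A: 4 × 3 = 12 beats ÷ 4 = 3 chords.
B: 20 × 3 = 60 beats ÷ 5 = 12 chords.
C: 5 × 4 = 20 beats ÷ 0.5 = 40 chords.
D: 7 × 6 = 42 beats ÷ 6 = 7 chords.
Overall: 62 chords over 36 bars → 62/36 = 31/18 chords per bar.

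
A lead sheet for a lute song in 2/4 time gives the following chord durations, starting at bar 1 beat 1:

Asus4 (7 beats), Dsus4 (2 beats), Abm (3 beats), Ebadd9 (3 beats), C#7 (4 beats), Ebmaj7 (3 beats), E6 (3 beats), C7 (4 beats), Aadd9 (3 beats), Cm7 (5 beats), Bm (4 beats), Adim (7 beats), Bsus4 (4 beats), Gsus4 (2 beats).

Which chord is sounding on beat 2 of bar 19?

Beat 2 of bar 19 is beat (19−1)×2 + 2 = 38 overall.
Running totals: Asus4 ends at 7, Dsus4 ends at 9, Abm ends at 12, Ebadd9 ends at 15, C#7 ends at 19, Ebmaj7 ends at 22, E6 ends at 25, C7 ends at 29, Aadd9 ends at 32, Cm7 ends at 37, Bm ends at 41.
Beat 38 falls within Bm.

Bm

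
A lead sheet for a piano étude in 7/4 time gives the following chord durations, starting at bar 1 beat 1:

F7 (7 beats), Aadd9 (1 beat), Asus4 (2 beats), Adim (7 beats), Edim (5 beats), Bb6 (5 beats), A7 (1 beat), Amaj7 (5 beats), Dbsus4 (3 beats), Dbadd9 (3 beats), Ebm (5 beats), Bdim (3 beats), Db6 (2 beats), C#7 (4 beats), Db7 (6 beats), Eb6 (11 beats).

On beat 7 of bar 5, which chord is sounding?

Dbsus4

Beat 7 of bar 5 is beat (5−1)×7 + 7 = 35 overall.
Running totals: F7 ends at 7, Aadd9 ends at 8, Asus4 ends at 10, Adim ends at 17, Edim ends at 22, Bb6 ends at 27, A7 ends at 28, Amaj7 ends at 33, Dbsus4 ends at 36.
Beat 35 falls within Dbsus4.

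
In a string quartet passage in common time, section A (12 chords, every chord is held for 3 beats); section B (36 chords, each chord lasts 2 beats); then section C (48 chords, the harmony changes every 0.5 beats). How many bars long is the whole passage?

A: 12 × 3 = 36 beats = 9 bars.
B: 36 × 2 = 72 beats = 18 bars.
C: 48 × 0.5 = 24 beats = 6 bars.
Total: 9 + 18 + 6 = 33 bars.

33 bars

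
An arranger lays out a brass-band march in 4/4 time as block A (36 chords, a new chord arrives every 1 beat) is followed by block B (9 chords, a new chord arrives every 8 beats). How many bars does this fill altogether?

27 bars

A: 36 × 1 = 36 beats = 9 bars.
B: 9 × 8 = 72 beats = 18 bars.
Total: 9 + 18 = 27 bars.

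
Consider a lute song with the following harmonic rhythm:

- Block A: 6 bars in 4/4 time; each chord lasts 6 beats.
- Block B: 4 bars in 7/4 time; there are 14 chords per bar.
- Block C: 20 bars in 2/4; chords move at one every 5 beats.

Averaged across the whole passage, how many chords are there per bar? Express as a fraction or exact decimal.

A: 6 bars of 4 beats is 24 beats; at 6 beats each that's 4 chords.
B: 4 bars of 7 beats is 28 beats; at 0.5 beats each that's 56 chords.
C: 20 bars of 2 beats is 40 beats; at 5 beats each that's 8 chords.
Overall: 68 chords over 30 bars → 68/30 = 34/15 chords per bar.

34/15 chords per bar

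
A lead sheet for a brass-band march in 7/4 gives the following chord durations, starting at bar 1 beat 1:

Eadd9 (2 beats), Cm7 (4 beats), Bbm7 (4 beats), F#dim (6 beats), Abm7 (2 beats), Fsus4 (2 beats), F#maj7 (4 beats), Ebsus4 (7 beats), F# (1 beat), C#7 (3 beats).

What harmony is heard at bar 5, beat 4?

F#

Beat 4 of bar 5 is beat (5−1)×7 + 4 = 32 overall.
Running totals: Eadd9 ends at 2, Cm7 ends at 6, Bbm7 ends at 10, F#dim ends at 16, Abm7 ends at 18, Fsus4 ends at 20, F#maj7 ends at 24, Ebsus4 ends at 31, F# ends at 32.
Beat 32 falls within F#.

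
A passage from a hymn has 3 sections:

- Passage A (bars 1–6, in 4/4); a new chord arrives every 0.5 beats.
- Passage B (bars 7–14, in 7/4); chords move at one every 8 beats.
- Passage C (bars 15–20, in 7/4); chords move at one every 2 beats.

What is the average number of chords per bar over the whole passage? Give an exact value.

3.8 chords per bar

A: 6 × 4 = 24 beats ÷ 0.5 = 48 chords.
B: 8 × 7 = 56 beats ÷ 8 = 7 chords.
C: 6 × 7 = 42 beats ÷ 2 = 21 chords.
Overall: 76 chords over 20 bars → 76/20 = 3.8 chords per bar.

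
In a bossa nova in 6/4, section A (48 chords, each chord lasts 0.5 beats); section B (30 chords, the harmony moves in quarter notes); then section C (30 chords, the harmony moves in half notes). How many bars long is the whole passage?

19 bars

A: 48 × 0.5 = 24 beats = 4 bars.
B: 30 × 1 = 30 beats = 5 bars.
C: 30 × 2 = 60 beats = 10 bars.
Total: 4 + 5 + 10 = 19 bars.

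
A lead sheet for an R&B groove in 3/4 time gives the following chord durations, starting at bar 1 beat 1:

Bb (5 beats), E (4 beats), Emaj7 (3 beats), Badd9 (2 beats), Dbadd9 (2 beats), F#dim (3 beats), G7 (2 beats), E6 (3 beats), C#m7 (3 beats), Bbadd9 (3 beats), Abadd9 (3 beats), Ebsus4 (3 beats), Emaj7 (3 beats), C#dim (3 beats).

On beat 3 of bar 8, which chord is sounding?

E6

Beat 3 of bar 8 is beat (8−1)×3 + 3 = 24 overall.
Running totals: Bb ends at 5, E ends at 9, Emaj7 ends at 12, Badd9 ends at 14, Dbadd9 ends at 16, F#dim ends at 19, G7 ends at 21, E6 ends at 24.
Beat 24 falls within E6.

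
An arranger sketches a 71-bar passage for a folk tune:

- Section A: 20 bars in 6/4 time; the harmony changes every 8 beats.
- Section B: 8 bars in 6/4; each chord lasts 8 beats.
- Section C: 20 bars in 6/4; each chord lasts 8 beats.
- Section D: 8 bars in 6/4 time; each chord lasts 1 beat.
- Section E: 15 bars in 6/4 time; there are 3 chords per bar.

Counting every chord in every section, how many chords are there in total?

A has 120 beats and chords last 8 each, so 15 chords.
B has 48 beats and chords last 8 each, so 6 chords.
C has 120 beats and chords last 8 each, so 15 chords.
D has 48 beats and chords last 1 each, so 48 chords.
E has 90 beats and chords last 2 each, so 45 chords.
Total: 15 + 6 + 15 + 48 + 45 = 129.

129 chords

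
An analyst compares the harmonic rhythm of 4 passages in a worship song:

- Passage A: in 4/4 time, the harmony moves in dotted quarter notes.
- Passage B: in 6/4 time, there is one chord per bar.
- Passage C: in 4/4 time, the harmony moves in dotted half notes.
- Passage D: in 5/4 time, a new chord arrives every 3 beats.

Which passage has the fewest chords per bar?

A: 4/1.5 = 8/3 chords/bar.
B: 6/6 = 1 chord/bar.
C: 4/3 = 4/3 chords/bar.
D: 5/3 = 5/3 chords/bar.
Slowest is B at 1 chords/bar.

Passage B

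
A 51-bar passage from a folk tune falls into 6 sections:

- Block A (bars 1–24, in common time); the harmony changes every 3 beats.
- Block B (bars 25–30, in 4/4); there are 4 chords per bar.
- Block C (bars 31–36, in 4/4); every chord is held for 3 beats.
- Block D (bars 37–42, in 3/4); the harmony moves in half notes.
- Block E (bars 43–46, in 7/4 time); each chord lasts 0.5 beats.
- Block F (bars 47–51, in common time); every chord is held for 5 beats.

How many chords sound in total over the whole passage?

A: 24 bars × 4 beats = 96 beats; 3 beats/chord → 32 chords.
B: 6 bars × 4 beats = 24 beats; 1 beat/chord → 24 chords.
C: 6 bars × 4 beats = 24 beats; 3 beats/chord → 8 chords.
D: 6 bars × 3 beats = 18 beats; 2 beats/chord → 9 chords.
E: 4 bars × 7 beats = 28 beats; 0.5 beats/chord → 56 chords.
F: 5 bars × 4 beats = 20 beats; 5 beats/chord → 4 chords.
Total: 32 + 24 + 8 + 9 + 56 + 4 = 133.

133 chords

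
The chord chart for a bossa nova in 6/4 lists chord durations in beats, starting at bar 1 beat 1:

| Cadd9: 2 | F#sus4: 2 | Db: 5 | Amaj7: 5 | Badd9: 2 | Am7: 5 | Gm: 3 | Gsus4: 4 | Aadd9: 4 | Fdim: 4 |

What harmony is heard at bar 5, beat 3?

Beat 3 of bar 5 is beat (5−1)×6 + 3 = 27 overall.
Running totals: Cadd9 ends at 2, F#sus4 ends at 4, Db ends at 9, Amaj7 ends at 14, Badd9 ends at 16, Am7 ends at 21, Gm ends at 24, Gsus4 ends at 28.
Beat 27 falls within Gsus4.

Gsus4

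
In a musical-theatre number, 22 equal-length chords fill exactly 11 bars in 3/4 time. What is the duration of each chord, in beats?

11 bars × 3 beats/bar = 33 beats total.
33 beats ÷ 22 chords = 1.5 beats per chord.
(That is a dotted quarter note.)

1.5 beats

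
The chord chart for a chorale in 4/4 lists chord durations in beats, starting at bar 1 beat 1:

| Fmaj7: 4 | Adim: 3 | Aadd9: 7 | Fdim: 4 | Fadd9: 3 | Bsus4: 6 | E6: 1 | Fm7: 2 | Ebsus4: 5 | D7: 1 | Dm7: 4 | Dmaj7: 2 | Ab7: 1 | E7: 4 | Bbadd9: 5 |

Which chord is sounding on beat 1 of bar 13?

Bbadd9

Beat 1 of bar 13 is beat (13−1)×4 + 1 = 49 overall.
Running totals: Fmaj7 ends at 4, Adim ends at 7, Aadd9 ends at 14, Fdim ends at 18, Fadd9 ends at 21, Bsus4 ends at 27, E6 ends at 28, Fm7 ends at 30, Ebsus4 ends at 35, D7 ends at 36, Dm7 ends at 40, Dmaj7 ends at 42, Ab7 ends at 43, E7 ends at 47, Bbadd9 ends at 52.
Beat 49 falls within Bbadd9.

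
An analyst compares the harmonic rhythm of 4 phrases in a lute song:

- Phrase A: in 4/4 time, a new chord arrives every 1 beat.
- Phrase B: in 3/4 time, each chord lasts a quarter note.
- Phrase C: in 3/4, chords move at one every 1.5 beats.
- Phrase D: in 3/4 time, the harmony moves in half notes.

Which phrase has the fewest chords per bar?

A: 4 beats/bar ÷ 1 beat/chord = 4 chords/bar.
B: 3 beats/bar ÷ 1 beat/chord = 3 chords/bar.
C: 3 beats/bar ÷ 1.5 beats/chord = 2 chords/bar.
D: 3 beats/bar ÷ 2 beats/chord = 1.5 chords/bar.
Slowest is D at 1.5 chords/bar.

Phrase D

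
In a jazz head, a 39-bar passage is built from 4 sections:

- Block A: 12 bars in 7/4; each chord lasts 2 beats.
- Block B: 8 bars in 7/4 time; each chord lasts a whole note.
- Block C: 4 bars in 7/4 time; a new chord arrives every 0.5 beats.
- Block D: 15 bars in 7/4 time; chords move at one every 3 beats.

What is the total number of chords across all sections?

147 chords

A: 12·7 = 84 beats, 84/2 = 42 chords.
B: 8·7 = 56 beats, 56/4 = 14 chords.
C: 4·7 = 28 beats, 28/0.5 = 56 chords.
D: 15·7 = 105 beats, 105/3 = 35 chords.
Total: 42 + 14 + 56 + 35 = 147.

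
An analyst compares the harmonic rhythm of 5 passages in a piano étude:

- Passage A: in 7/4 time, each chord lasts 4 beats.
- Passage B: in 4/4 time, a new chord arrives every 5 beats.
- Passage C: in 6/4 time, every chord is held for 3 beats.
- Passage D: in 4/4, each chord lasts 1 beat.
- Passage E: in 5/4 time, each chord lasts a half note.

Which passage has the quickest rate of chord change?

A: each chord is 4 beats in 7/4, so 1.75 per bar.
B: each chord is 5 beats in 4/4, so 0.8 per bar.
C: each chord is 3 beats in 6/4, so 2 per bar.
D: each chord is 1 beat in 4/4, so 4 per bar.
E: each chord is 2 beats in 5/4, so 2.5 per bar.
Fastest is D at 4 chords/bar.

Passage D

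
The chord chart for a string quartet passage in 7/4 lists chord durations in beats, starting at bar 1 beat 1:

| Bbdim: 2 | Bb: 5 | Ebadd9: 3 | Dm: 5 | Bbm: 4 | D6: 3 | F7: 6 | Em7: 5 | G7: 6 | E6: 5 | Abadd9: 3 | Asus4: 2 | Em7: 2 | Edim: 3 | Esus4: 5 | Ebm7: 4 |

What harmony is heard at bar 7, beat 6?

Beat 6 of bar 7 is beat (7−1)×7 + 6 = 48 overall.
Running totals: Bbdim ends at 2, Bb ends at 7, Ebadd9 ends at 10, Dm ends at 15, Bbm ends at 19, D6 ends at 22, F7 ends at 28, Em7 ends at 33, G7 ends at 39, E6 ends at 44, Abadd9 ends at 47, Asus4 ends at 49.
Beat 48 falls within Asus4.

Asus4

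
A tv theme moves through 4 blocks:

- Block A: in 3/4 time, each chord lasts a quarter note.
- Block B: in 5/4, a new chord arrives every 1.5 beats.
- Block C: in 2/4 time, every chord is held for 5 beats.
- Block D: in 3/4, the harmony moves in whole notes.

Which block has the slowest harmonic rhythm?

A: 3/1 = 3 chords/bar.
B: 5/1.5 = 10/3 chords/bar.
C: 2/5 = 0.4 chords/bar.
D: 3/4 = 0.75 chords/bar.
Slowest is C at 0.4 chords/bar.

Block C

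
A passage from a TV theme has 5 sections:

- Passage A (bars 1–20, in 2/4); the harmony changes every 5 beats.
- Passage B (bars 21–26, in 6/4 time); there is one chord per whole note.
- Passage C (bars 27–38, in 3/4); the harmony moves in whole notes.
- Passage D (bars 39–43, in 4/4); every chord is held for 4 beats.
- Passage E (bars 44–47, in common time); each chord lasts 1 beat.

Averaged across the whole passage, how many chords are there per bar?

1 chords per bar

A: 20 × 2 = 40 beats ÷ 5 = 8 chords.
B: 6 × 6 = 36 beats ÷ 4 = 9 chords.
C: 12 × 3 = 36 beats ÷ 4 = 9 chords.
D: 5 × 4 = 20 beats ÷ 4 = 5 chords.
E: 4 × 4 = 16 beats ÷ 1 = 16 chords.
Overall: 47 chords over 47 bars → 47/47 = 1 chords per bar.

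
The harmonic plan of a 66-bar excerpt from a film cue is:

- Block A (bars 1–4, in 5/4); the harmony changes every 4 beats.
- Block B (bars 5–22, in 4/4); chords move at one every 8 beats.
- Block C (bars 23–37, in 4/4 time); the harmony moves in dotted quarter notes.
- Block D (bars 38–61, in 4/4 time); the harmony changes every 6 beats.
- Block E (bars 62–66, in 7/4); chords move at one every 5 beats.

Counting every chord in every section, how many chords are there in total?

A has 20 beats and chords last 4 each, so 5 chords.
B has 72 beats and chords last 8 each, so 9 chords.
C has 60 beats and chords last 1.5 each, so 40 chords.
D has 96 beats and chords last 6 each, so 16 chords.
E has 35 beats and chords last 5 each, so 7 chords.
Total: 5 + 9 + 40 + 16 + 7 = 77.

77 chords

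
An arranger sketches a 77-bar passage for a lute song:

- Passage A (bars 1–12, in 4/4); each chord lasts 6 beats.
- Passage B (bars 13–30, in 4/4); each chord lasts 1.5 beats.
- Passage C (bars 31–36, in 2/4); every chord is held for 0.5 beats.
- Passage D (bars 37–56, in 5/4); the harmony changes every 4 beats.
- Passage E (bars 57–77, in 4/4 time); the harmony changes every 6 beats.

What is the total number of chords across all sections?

A has 48 beats and chords last 6 each, so 8 chords.
B has 72 beats and chords last 1.5 each, so 48 chords.
C has 12 beats and chords last 0.5 each, so 24 chords.
D has 100 beats and chords last 4 each, so 25 chords.
E has 84 beats and chords last 6 each, so 14 chords.
Total: 8 + 48 + 24 + 25 + 14 = 119.

119 chords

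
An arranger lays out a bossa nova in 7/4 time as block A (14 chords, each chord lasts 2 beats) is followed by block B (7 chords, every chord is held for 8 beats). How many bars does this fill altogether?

A: 14 × 2 = 28 beats = 4 bars.
B: 7 × 8 = 56 beats = 8 bars.
Total: 4 + 8 = 12 bars.

12 bars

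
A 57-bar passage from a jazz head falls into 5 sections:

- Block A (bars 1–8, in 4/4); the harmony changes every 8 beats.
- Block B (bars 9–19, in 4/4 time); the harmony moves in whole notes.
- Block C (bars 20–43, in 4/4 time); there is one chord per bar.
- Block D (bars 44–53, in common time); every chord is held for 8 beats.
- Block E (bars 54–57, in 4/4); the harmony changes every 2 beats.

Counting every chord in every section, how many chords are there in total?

A: 8 bars × 4 beats = 32 beats; 8 beats/chord → 4 chords.
B: 11 bars × 4 beats = 44 beats; 4 beats/chord → 11 chords.
C: 24 bars × 4 beats = 96 beats; 4 beats/chord → 24 chords.
D: 10 bars × 4 beats = 40 beats; 8 beats/chord → 5 chords.
E: 4 bars × 4 beats = 16 beats; 2 beats/chord → 8 chords.
Total: 4 + 11 + 24 + 5 + 8 = 52.

52 chords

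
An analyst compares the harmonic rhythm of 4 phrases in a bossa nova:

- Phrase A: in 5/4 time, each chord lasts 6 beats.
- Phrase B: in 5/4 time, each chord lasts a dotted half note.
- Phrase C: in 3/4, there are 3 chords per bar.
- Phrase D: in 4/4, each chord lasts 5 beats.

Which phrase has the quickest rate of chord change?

Phrase C

A: each chord is 6 beats in 5/4, so 5/6 per bar.
B: each chord is 3 beats in 5/4, so 5/3 per bar.
C: each chord is 1 beat in 3/4, so 3 per bar.
D: each chord is 5 beats in 4/4, so 0.8 per bar.
Fastest is C at 3 chords/bar.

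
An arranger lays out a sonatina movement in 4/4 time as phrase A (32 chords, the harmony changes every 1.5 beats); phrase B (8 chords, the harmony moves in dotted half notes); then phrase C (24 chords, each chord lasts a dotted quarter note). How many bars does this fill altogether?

27 bars

A: 32 × 1.5 = 48 beats = 12 bars.
B: 8 × 3 = 24 beats = 6 bars.
C: 24 × 1.5 = 36 beats = 9 bars.
Total: 12 + 6 + 9 = 27 bars.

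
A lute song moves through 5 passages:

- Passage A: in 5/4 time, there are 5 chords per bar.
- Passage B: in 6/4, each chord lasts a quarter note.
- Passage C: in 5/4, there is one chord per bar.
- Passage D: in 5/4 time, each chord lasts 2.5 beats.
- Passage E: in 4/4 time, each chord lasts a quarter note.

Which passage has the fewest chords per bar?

Passage C

A: 5/1 = 5 chords/bar.
B: 6/1 = 6 chords/bar.
C: 5/5 = 1 chord/bar.
D: 5/2.5 = 2 chords/bar.
E: 4/1 = 4 chords/bar.
Slowest is C at 1 chords/bar.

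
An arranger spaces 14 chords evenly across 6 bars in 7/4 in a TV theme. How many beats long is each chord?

6 bars × 7 beats/bar = 42 beats total.
42 beats ÷ 14 chords = 3 beats per chord.
(That is a dotted half note.)

3 beats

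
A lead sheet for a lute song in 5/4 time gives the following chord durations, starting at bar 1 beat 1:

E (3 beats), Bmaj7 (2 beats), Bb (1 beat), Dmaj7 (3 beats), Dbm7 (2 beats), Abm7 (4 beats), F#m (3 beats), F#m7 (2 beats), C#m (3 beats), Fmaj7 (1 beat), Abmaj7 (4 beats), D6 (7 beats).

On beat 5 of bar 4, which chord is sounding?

F#m7

Beat 5 of bar 4 is beat (4−1)×5 + 5 = 20 overall.
Running totals: E ends at 3, Bmaj7 ends at 5, Bb ends at 6, Dmaj7 ends at 9, Dbm7 ends at 11, Abm7 ends at 15, F#m ends at 18, F#m7 ends at 20.
Beat 20 falls within F#m7.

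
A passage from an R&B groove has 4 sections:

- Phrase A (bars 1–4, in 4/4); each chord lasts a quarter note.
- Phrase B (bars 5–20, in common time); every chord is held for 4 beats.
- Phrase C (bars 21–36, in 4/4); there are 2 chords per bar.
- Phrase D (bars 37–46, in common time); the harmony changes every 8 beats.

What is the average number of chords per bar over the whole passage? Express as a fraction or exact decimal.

A: 4 bars of 4 beats is 16 beats; at 1 beat each that's 16 chords.
B: 16 bars of 4 beats is 64 beats; at 4 beats each that's 16 chords.
C: 16 bars of 4 beats is 64 beats; at 2 beats each that's 32 chords.
D: 10 bars of 4 beats is 40 beats; at 8 beats each that's 5 chords.
Overall: 69 chords over 46 bars → 69/46 = 1.5 chords per bar.

1.5 chords per bar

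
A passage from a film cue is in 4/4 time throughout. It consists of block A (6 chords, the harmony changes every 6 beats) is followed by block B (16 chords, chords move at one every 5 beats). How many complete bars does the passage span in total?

29 bars

A: 6 × 6 = 36 beats = 9 bars.
B: 16 × 5 = 80 beats = 20 bars.
Total: 9 + 20 = 29 bars.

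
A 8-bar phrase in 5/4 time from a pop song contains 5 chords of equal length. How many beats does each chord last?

8 beats

8 bars × 5 beats/bar = 40 beats total.
40 beats ÷ 5 chords = 8 beats per chord.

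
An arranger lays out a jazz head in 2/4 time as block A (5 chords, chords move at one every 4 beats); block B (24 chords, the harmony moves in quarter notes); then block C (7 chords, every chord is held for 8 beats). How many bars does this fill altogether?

A: 5 × 4 = 20 beats = 10 bars.
B: 24 × 1 = 24 beats = 12 bars.
C: 7 × 8 = 56 beats = 28 bars.
Total: 10 + 12 + 28 = 50 bars.

50 bars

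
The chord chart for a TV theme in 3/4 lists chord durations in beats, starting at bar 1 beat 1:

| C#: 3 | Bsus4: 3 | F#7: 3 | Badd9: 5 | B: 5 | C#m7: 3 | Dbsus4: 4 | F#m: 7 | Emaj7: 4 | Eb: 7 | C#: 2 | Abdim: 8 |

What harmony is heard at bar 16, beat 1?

Beat 1 of bar 16 is beat (16−1)×3 + 1 = 46 overall.
Running totals: C# ends at 3, Bsus4 ends at 6, F#7 ends at 9, Badd9 ends at 14, B ends at 19, C#m7 ends at 22, Dbsus4 ends at 26, F#m ends at 33, Emaj7 ends at 37, Eb ends at 44, C# ends at 46.
Beat 46 falls within C#.

C#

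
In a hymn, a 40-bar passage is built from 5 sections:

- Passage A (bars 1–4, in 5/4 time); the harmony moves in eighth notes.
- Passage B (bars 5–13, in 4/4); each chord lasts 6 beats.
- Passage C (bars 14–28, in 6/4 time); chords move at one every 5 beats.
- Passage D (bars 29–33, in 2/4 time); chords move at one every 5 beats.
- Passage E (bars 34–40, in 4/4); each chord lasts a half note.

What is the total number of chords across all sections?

80 chords

A has 20 beats and chords last 0.5 each, so 40 chords.
B has 36 beats and chords last 6 each, so 6 chords.
C has 90 beats and chords last 5 each, so 18 chords.
D has 10 beats and chords last 5 each, so 2 chords.
E has 28 beats and chords last 2 each, so 14 chords.
Total: 40 + 6 + 18 + 2 + 14 = 80.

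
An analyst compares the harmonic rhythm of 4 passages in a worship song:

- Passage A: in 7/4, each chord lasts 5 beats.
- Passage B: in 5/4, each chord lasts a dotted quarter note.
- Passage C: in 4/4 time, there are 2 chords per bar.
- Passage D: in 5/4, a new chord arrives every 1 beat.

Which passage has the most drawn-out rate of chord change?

A: each chord is 5 beats in 7/4, so 1.4 per bar.
B: each chord is 1.5 beats in 5/4, so 10/3 per bar.
C: each chord is 2 beats in 4/4, so 2 per bar.
D: each chord is 1 beat in 5/4, so 5 per bar.
Slowest is A at 1.4 chords/bar.

Passage A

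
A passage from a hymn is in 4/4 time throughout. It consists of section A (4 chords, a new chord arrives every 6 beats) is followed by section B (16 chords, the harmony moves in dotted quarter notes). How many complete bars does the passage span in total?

A: 4 × 6 = 24 beats = 6 bars.
B: 16 × 1.5 = 24 beats = 6 bars.
Total: 6 + 6 = 12 bars.

12 bars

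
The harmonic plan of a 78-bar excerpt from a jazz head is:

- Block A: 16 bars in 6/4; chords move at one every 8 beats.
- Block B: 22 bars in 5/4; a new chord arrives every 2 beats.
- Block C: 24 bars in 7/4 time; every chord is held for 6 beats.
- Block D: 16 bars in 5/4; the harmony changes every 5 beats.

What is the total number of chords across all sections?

A: 16·6 = 96 beats, 96/8 = 12 chords.
B: 22·5 = 110 beats, 110/2 = 55 chords.
C: 24·7 = 168 beats, 168/6 = 28 chords.
D: 16·5 = 80 beats, 80/5 = 16 chords.
Total: 12 + 55 + 28 + 16 = 111.

111 chords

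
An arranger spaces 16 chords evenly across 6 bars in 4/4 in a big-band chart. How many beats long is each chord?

6 bars × 4 beats/bar = 24 beats total.
24 beats ÷ 16 chords = 1.5 beats per chord.
(That is a dotted quarter note.)

1.5 beats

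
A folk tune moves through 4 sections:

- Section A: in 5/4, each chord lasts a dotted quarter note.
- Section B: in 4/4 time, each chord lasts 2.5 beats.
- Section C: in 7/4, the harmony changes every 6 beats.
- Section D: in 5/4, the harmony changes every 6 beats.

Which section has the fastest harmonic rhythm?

A: each chord is 1.5 beats in 5/4, so 10/3 per bar.
B: each chord is 2.5 beats in 4/4, so 1.6 per bar.
C: each chord is 6 beats in 7/4, so 7/6 per bar.
D: each chord is 6 beats in 5/4, so 5/6 per bar.
Fastest is A at 10/3 chords/bar.

Section A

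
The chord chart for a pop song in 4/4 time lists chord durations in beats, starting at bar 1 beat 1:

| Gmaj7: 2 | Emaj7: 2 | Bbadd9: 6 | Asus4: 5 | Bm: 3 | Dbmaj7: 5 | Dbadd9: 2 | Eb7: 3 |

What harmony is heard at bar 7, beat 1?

Dbadd9

Beat 1 of bar 7 is beat (7−1)×4 + 1 = 25 overall.
Running totals: Gmaj7 ends at 2, Emaj7 ends at 4, Bbadd9 ends at 10, Asus4 ends at 15, Bm ends at 18, Dbmaj7 ends at 23, Dbadd9 ends at 25.
Beat 25 falls within Dbadd9.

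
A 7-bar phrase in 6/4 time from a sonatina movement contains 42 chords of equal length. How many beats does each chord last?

7 bars × 6 beats/bar = 42 beats total.
42 beats ÷ 42 chords = 1 beats per chord.
(That is a quarter note.)

1 beat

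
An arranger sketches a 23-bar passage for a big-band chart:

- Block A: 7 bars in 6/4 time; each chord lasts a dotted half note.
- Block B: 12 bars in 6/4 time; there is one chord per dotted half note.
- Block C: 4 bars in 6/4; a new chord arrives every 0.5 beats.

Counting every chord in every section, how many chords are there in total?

86 chords

A: 7·6 = 42 beats, 42/3 = 14 chords.
B: 12·6 = 72 beats, 72/3 = 24 chords.
C: 4·6 = 24 beats, 24/0.5 = 48 chords.
Total: 14 + 24 + 48 = 86.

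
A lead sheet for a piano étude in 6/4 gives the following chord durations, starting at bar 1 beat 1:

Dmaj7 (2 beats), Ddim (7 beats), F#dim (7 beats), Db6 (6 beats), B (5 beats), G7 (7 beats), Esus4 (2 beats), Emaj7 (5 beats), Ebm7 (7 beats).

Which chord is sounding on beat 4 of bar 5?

Beat 4 of bar 5 is beat (5−1)×6 + 4 = 28 overall.
Running totals: Dmaj7 ends at 2, Ddim ends at 9, F#dim ends at 16, Db6 ends at 22, B ends at 27, G7 ends at 34.
Beat 28 falls within G7.

G7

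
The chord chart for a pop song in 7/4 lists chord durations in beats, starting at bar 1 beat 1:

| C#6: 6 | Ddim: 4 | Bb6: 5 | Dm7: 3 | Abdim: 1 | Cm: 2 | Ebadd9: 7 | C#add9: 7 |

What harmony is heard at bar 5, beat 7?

C#add9

Beat 7 of bar 5 is beat (5−1)×7 + 7 = 35 overall.
Running totals: C#6 ends at 6, Ddim ends at 10, Bb6 ends at 15, Dm7 ends at 18, Abdim ends at 19, Cm ends at 21, Ebadd9 ends at 28, C#add9 ends at 35.
Beat 35 falls within C#add9.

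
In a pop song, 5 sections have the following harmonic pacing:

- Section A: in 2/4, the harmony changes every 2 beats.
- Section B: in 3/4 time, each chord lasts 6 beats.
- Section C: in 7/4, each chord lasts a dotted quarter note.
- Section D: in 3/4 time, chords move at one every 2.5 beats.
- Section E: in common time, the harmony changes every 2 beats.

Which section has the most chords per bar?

Section C

A: 2/2 = 1 chord/bar.
B: 3/6 = 0.5 chords/bar.
C: 7/1.5 = 14/3 chords/bar.
D: 3/2.5 = 1.2 chords/bar.
E: 4/2 = 2 chords/bar.
Fastest is C at 14/3 chords/bar.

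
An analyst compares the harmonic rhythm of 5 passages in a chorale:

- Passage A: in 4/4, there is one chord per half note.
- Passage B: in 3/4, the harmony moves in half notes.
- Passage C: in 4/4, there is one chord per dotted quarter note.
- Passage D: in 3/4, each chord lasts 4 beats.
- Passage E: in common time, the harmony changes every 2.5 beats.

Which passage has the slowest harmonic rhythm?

A: 4/2 = 2 chords/bar.
B: 3/2 = 1.5 chords/bar.
C: 4/1.5 = 8/3 chords/bar.
D: 3/4 = 0.75 chords/bar.
E: 4/2.5 = 1.6 chords/bar.
Slowest is D at 0.75 chords/bar.

Passage D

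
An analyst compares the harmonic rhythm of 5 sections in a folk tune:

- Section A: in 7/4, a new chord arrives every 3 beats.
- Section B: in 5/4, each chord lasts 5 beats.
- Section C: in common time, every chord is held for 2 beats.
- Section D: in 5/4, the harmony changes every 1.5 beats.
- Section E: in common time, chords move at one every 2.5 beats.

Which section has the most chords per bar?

Section D

A: each chord is 3 beats in 7/4, so 7/3 per bar.
B: each chord is 5 beats in 5/4, so 1 per bar.
C: each chord is 2 beats in 4/4, so 2 per bar.
D: each chord is 1.5 beats in 5/4, so 10/3 per bar.
E: each chord is 2.5 beats in 4/4, so 1.6 per bar.
Fastest is D at 10/3 chords/bar.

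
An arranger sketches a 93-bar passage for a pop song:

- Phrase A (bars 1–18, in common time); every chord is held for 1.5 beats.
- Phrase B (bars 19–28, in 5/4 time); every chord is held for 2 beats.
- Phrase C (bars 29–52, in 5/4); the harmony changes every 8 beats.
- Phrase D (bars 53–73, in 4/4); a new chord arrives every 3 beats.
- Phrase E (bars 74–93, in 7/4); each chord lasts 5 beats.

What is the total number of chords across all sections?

144 chords

A: 18·4 = 72 beats, 72/1.5 = 48 chords.
B: 10·5 = 50 beats, 50/2 = 25 chords.
C: 24·5 = 120 beats, 120/8 = 15 chords.
D: 21·4 = 84 beats, 84/3 = 28 chords.
E: 20·7 = 140 beats, 140/5 = 28 chords.
Total: 48 + 25 + 15 + 28 + 28 = 144.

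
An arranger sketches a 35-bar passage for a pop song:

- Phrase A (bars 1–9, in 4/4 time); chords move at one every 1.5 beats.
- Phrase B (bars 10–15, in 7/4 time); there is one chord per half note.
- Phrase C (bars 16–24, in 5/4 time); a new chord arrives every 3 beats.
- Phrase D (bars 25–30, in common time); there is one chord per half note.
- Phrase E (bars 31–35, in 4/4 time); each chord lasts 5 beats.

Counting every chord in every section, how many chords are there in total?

A has 36 beats and chords last 1.5 each, so 24 chords.
B has 42 beats and chords last 2 each, so 21 chords.
C has 45 beats and chords last 3 each, so 15 chords.
D has 24 beats and chords last 2 each, so 12 chords.
E has 20 beats and chords last 5 each, so 4 chords.
Total: 24 + 21 + 15 + 12 + 4 = 76.

76 chords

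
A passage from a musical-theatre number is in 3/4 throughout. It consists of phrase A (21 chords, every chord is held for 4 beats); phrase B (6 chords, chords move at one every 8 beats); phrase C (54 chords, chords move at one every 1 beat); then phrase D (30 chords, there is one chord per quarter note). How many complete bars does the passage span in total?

A: 21 × 4 = 84 beats = 28 bars.
B: 6 × 8 = 48 beats = 16 bars.
C: 54 × 1 = 54 beats = 18 bars.
D: 30 × 1 = 30 beats = 10 bars.
Total: 28 + 16 + 18 + 10 = 72 bars.

72 bars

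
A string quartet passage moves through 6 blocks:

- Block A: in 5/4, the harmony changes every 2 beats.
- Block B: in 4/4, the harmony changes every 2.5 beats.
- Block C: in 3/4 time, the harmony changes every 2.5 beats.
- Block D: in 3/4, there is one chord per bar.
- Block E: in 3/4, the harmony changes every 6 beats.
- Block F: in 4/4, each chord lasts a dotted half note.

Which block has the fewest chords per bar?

A: each chord is 2 beats in 5/4, so 2.5 per bar.
B: each chord is 2.5 beats in 4/4, so 1.6 per bar.
C: each chord is 2.5 beats in 3/4, so 1.2 per bar.
D: each chord is 3 beats in 3/4, so 1 per bar.
E: each chord is 6 beats in 3/4, so 0.5 per bar.
F: each chord is 3 beats in 4/4, so 4/3 per bar.
Slowest is E at 0.5 chords/bar.

Block E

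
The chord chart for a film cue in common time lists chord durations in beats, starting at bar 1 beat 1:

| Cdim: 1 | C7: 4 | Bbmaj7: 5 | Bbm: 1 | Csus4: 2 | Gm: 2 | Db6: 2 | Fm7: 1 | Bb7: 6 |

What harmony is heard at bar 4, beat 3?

Gm

Beat 3 of bar 4 is beat (4−1)×4 + 3 = 15 overall.
Running totals: Cdim ends at 1, C7 ends at 5, Bbmaj7 ends at 10, Bbm ends at 11, Csus4 ends at 13, Gm ends at 15.
Beat 15 falls within Gm.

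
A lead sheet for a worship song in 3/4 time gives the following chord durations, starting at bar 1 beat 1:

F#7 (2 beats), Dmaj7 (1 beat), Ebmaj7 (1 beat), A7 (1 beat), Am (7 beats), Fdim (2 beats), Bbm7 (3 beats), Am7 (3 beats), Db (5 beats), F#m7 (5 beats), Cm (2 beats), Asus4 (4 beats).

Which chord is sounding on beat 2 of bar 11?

Cm

Beat 2 of bar 11 is beat (11−1)×3 + 2 = 32 overall.
Running totals: F#7 ends at 2, Dmaj7 ends at 3, Ebmaj7 ends at 4, A7 ends at 5, Am ends at 12, Fdim ends at 14, Bbm7 ends at 17, Am7 ends at 20, Db ends at 25, F#m7 ends at 30, Cm ends at 32.
Beat 32 falls within Cm.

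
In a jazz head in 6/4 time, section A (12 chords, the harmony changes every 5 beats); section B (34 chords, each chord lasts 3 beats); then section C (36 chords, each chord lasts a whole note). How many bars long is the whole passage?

A: 12 × 5 = 60 beats = 10 bars.
B: 34 × 3 = 102 beats = 17 bars.
C: 36 × 4 = 144 beats = 24 bars.
Total: 10 + 17 + 24 = 51 bars.

51 bars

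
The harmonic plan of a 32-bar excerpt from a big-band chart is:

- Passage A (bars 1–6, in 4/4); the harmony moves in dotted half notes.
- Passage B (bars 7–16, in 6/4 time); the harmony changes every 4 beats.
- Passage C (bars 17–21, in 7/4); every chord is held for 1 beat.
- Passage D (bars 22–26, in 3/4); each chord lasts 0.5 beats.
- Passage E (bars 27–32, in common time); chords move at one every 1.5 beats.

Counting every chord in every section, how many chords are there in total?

104 chords

A has 24 beats and chords last 3 each, so 8 chords.
B has 60 beats and chords last 4 each, so 15 chords.
C has 35 beats and chords last 1 each, so 35 chords.
D has 15 beats and chords last 0.5 each, so 30 chords.
E has 24 beats and chords last 1.5 each, so 16 chords.
Total: 8 + 15 + 35 + 30 + 16 = 104.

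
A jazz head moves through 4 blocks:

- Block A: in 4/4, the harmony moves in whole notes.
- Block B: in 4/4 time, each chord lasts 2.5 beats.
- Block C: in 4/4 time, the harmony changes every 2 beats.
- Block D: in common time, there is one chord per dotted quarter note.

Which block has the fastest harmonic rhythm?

A: 4 beats/bar ÷ 4 beats/chord = 1 chord/bar.
B: 4 beats/bar ÷ 2.5 beats/chord = 1.6 chords/bar.
C: 4 beats/bar ÷ 2 beats/chord = 2 chords/bar.
D: 4 beats/bar ÷ 1.5 beats/chord = 8/3 chords/bar.
Fastest is D at 8/3 chords/bar.

Block D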